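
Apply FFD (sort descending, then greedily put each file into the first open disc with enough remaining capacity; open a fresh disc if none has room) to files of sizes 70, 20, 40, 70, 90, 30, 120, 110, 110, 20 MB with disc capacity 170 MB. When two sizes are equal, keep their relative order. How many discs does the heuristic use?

5

Sorted descending: 120, 110, 110, 90, 70, 70, 40, 30, 20, 20.
  120 → disc 1 (new)  [load 120/170]
  110 → disc 2 (new)  [load 110/170]
  110 → disc 3 (new)  [load 110/170]
  90 → disc 4 (new)  [load 90/170]
  70 → disc 4  [load 160/170]
  70 → disc 5 (new)  [load 70/170]
  40 → disc 1  [load 160/170]
  30 → disc 2  [load 140/170]
  20 → disc 2  [load 160/170]
  20 → disc 3  [load 130/170]
5 discs opened.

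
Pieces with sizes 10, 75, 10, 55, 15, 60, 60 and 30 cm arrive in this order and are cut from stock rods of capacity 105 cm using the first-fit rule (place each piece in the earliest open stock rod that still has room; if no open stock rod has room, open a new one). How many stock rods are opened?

  10 → stock rod 1 (new)  [load 10/105]
  75 → stock rod 1  [load 85/105]
  10 → stock rod 1  [load 95/105]
  55 → stock rod 2 (new)  [load 55/105]
  15 → stock rod 2  [load 70/105]
  60 → stock rod 3 (new)  [load 60/105]
  60 → stock rod 4 (new)  [load 60/105]
  30 → stock rod 2  [load 100/105]
4 stock rods opened.

4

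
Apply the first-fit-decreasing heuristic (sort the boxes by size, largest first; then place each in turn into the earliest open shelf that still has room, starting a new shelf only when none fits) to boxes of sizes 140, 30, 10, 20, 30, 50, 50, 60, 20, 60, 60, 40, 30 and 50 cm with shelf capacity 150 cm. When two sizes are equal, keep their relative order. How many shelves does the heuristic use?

5

Sorted descending: 140, 60, 60, 60, 50, 50, 50, 40, 30, 30, 30, 20, 20, 10.
  140 → shelf 1 (new)  [load 140/150]
  60 → shelf 2 (new)  [load 60/150]
  60 → shelf 2  [load 120/150]
  60 → shelf 3 (new)  [load 60/150]
  50 → shelf 3  [load 110/150]
  50 → shelf 4 (new)  [load 50/150]
  50 → shelf 4  [load 100/150]
  40 → shelf 3  [load 150/150]
  30 → shelf 2  [load 150/150]
  30 → shelf 4  [load 130/150]
  30 → shelf 5 (new)  [load 30/150]
  20 → shelf 4  [load 150/150]
  20 → shelf 5  [load 50/150]
  10 → shelf 1  [load 150/150]
5 shelves opened.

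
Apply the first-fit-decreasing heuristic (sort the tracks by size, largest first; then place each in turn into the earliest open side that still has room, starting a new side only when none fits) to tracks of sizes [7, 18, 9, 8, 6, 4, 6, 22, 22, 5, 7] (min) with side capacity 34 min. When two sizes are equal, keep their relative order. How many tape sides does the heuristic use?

Sorted descending: 22, 22, 18, 9, 8, 7, 7, 6, 6, 5, 4.
  22 → side 1 (new)  [load 22/34]
  22 → side 2 (new)  [load 22/34]
  18 → side 3 (new)  [load 18/34]
  9 → side 1  [load 31/34]
  8 → side 2  [load 30/34]
  7 → side 3  [load 25/34]
  7 → side 3  [load 32/34]
  6 → side 4 (new)  [load 6/34]
  6 → side 4  [load 12/34]
  5 → side 4  [load 17/34]
  4 → side 2  [load 34/34]
4 tape sides opened.

4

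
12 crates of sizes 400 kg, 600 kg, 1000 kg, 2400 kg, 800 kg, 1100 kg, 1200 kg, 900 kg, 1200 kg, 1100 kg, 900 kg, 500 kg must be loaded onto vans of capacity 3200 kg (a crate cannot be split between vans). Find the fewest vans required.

Total = 2400 + 1200 + 1200 + 1100 + 1100 + 1000 + 900 + 900 + 800 + 600 + 500 + 400 = 12100 kg.
Lower bound: ⌈12100/3200⌉ = 4 vans.
A packing using 4 vans:
  van 1: 2400 + 800 = 3200
  van 2: 1200 + 1200 + 600 = 3000
  van 3: 1100 + 1100 + 1000 = 3200
  van 4: 900 + 900 + 500 + 400 = 2700
This matches the lower bound, so 4 is optimal.

4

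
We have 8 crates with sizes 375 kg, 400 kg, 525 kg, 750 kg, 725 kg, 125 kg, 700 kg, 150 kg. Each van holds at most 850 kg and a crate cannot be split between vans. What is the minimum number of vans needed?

Total = 750 + 725 + 700 + 525 + 400 + 375 + 150 + 125 = 3750 kg.
Lower bound: ⌈3750/850⌉ = 5 vans.
A packing using 5 vans:
  van 1: 750 = 750
  van 2: 725 + 125 = 850
  van 3: 700 + 150 = 850
  van 4: 525 = 525
  van 5: 400 + 375 = 775
This matches the lower bound, so 5 is optimal.

5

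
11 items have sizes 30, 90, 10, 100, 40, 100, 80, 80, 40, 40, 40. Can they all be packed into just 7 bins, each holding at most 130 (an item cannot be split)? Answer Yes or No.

Yes

A valid assignment using 6 bins:
  bin 1: 100 + 30 = 130
  bin 2: 100 + 10 = 110
  bin 3: 90 + 40 = 130
  bin 4: 80 + 40 = 120
  bin 5: 80 + 40 = 120
  bin 6: 40 = 40
That uses only 6 ≤ 7, so 7 bins are enough.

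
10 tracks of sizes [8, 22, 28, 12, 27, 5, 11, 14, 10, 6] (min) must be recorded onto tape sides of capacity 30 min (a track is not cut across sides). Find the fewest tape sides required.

5

Total = 28 + 27 + 22 + 14 + 12 + 11 + 10 + 8 + 6 + 5 = 143 min.
Lower bound: ⌈143/30⌉ = 5 tape sides.
A packing using 5 tape sides:
  side 1: 28 = 28
  side 2: 27 = 27
  side 3: 22 + 8 = 30
  side 4: 14 + 11 + 5 = 30
  side 5: 12 + 10 + 6 = 28
This matches the lower bound, so 5 is optimal.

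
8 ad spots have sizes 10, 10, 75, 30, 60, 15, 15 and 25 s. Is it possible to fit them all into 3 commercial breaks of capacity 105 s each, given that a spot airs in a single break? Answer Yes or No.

A valid assignment using 3 commercial breaks:
  break 1: 75 + 30 = 105
  break 2: 60 + 25 + 15 = 100
  break 3: 15 + 10 + 10 = 35
Every load is within 105 s, so 3 commercial breaks suffice.

Yes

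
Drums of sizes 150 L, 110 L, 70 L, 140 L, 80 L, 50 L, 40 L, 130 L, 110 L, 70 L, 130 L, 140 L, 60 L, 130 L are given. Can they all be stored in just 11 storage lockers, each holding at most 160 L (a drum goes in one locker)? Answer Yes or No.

A valid assignment using 10 storage lockers:
  locker 1: 150 = 150
  locker 2: 140 = 140
  locker 3: 140 = 140
  locker 4: 130 = 130
  locker 5: 130 = 130
  locker 6: 130 = 130
  locker 7: 110 + 50 = 160
  locker 8: 110 + 40 = 150
  locker 9: 80 + 70 = 150
  locker 10: 70 + 60 = 130
That uses only 10 ≤ 11, so 11 storage lockers are enough.

Yes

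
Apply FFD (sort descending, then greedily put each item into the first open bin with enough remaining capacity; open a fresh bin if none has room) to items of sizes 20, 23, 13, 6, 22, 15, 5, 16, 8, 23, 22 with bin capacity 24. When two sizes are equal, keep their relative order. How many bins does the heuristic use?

8

Sorted descending: 23, 23, 22, 22, 20, 16, 15, 13, 8, 6, 5.
  23 → bin 1 (new)  [load 23/24]
  23 → bin 2 (new)  [load 23/24]
  22 → bin 3 (new)  [load 22/24]
  22 → bin 4 (new)  [load 22/24]
  20 → bin 5 (new)  [load 20/24]
  16 → bin 6 (new)  [load 16/24]
  15 → bin 7 (new)  [load 15/24]
  13 → bin 8 (new)  [load 13/24]
  8 → bin 6  [load 24/24]
  6 → bin 7  [load 21/24]
  5 → bin 8  [load 18/24]
8 bins opened.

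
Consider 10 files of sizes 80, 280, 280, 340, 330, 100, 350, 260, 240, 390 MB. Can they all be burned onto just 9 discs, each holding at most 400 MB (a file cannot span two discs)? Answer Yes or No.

A valid assignment using 8 discs:
  disc 1: 390 = 390
  disc 2: 350 = 350
  disc 3: 340 = 340
  disc 4: 330 = 330
  disc 5: 280 + 100 = 380
  disc 6: 280 + 80 = 360
  disc 7: 260 = 260
  disc 8: 240 = 240
That uses only 8 ≤ 9, so 9 discs are enough.

Yes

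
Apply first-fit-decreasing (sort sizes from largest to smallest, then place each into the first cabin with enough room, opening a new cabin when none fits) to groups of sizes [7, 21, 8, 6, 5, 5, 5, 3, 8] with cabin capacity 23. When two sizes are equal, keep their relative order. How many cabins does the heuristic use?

Sorted descending: 21, 8, 8, 7, 6, 5, 5, 5, 3.
  21 → cabin 1 (new)  [load 21/23]
  8 → cabin 2 (new)  [load 8/23]
  8 → cabin 2  [load 16/23]
  7 → cabin 2  [load 23/23]
  6 → cabin 3 (new)  [load 6/23]
  5 → cabin 3  [load 11/23]
  5 → cabin 3  [load 16/23]
  5 → cabin 3  [load 21/23]
  3 → cabin 4 (new)  [load 3/23]
4 cabins opened.

4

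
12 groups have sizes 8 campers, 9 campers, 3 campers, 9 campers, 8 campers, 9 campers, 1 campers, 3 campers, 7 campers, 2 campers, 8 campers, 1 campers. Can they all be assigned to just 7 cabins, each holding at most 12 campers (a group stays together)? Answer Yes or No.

A valid assignment using 7 cabins:
  cabin 1: 9 + 3 = 12
  cabin 2: 9 + 3 = 12
  cabin 3: 9 + 2 + 1 = 12
  cabin 4: 8 + 1 = 9
  cabin 5: 8 = 8
  cabin 6: 8 = 8
  cabin 7: 7 = 7
Every load is within 12 campers, so 7 cabins suffice.

Yes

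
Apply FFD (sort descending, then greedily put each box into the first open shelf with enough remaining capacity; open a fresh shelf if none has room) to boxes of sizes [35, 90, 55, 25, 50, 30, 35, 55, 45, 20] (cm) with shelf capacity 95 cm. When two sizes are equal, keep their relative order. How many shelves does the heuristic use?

5

Sorted descending: 90, 55, 55, 50, 45, 35, 35, 30, 25, 20.
  90 → shelf 1 (new)  [load 90/95]
  55 → shelf 2 (new)  [load 55/95]
  55 → shelf 3 (new)  [load 55/95]
  50 → shelf 4 (new)  [load 50/95]
  45 → shelf 4  [load 95/95]
  35 → shelf 2  [load 90/95]
  35 → shelf 3  [load 90/95]
  30 → shelf 5 (new)  [load 30/95]
  25 → shelf 5  [load 55/95]
  20 → shelf 5  [load 75/95]
5 shelves opened.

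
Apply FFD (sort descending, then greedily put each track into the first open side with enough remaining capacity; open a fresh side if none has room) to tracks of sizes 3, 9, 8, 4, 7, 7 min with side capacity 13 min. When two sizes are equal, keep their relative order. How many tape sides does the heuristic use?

Sorted descending: 9, 8, 7, 7, 4, 3.
  9 → side 1 (new)  [load 9/13]
  8 → side 2 (new)  [load 8/13]
  7 → side 3 (new)  [load 7/13]
  7 → side 4 (new)  [load 7/13]
  4 → side 1  [load 13/13]
  3 → side 2  [load 11/13]
4 tape sides opened.

4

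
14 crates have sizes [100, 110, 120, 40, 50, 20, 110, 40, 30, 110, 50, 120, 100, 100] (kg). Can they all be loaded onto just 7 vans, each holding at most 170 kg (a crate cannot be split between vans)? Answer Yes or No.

Total = 1100 kg; ⌈1100/170⌉ = 7.
8 crates each exceed half the capacity and cannot share a van, forcing at least 8 vans.
At least 8 vans are required, but only 7 are allowed.

No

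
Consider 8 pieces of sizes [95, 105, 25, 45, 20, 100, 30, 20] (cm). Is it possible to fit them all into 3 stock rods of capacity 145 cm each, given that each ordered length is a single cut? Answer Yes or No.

Total = 440 cm; ⌈440/145⌉ = 4.
At least 4 stock rods are required, but only 3 are allowed.

No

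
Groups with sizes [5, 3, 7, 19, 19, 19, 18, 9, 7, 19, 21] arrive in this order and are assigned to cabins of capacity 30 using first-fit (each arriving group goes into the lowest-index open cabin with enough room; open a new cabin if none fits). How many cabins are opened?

  5 → cabin 1 (new)  [load 5/30]
  3 → cabin 1  [load 8/30]
  7 → cabin 1  [load 15/30]
  19 → cabin 2 (new)  [load 19/30]
  19 → cabin 3 (new)  [load 19/30]
  19 → cabin 4 (new)  [load 19/30]
  18 → cabin 5 (new)  [load 18/30]
  9 → cabin 1  [load 24/30]
  7 → cabin 2  [load 26/30]
  19 → cabin 6 (new)  [load 19/30]
  21 → cabin 7 (new)  [load 21/30]
7 cabins opened.

7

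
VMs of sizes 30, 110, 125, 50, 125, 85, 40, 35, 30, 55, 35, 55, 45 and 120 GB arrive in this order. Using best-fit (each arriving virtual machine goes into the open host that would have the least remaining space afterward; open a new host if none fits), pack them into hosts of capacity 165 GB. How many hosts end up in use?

  30 → host 1 (new)  [load 30/165]
  110 → host 1  [load 140/165]
  125 → host 2 (new)  [load 125/165]
  50 → host 3 (new)  [load 50/165]
  125 → host 4 (new)  [load 125/165]
  85 → host 3  [load 135/165]
  40 → host 2  [load 165/165]
  35 → host 4  [load 160/165]
  30 → host 3  [load 165/165]
  55 → host 5 (new)  [load 55/165]
  35 → host 5  [load 90/165]
  55 → host 5  [load 145/165]
  45 → host 6 (new)  [load 45/165]
  120 → host 6  [load 165/165]
6 hosts opened.

6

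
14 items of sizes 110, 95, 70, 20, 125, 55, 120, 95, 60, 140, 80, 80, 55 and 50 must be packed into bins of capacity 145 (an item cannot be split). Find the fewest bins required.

Total = 140 + 125 + 120 + 110 + 95 + 95 + 80 + 80 + 70 + 60 + 55 + 55 + 50 + 20 = 1155.
Lower bound: ⌈1155/145⌉ = 8 bins.
A packing using 9 bins:
  bin 1: 140 = 140
  bin 2: 125 + 20 = 145
  bin 3: 120 = 120
  bin 4: 110 = 110
  bin 5: 95 + 50 = 145
  bin 6: 95 = 95
  bin 7: 80 + 60 = 140
  bin 8: 80 + 55 = 135
  bin 9: 70 + 55 = 125
No arrangement into 8 bins stays within capacity, so 9 is optimal.

9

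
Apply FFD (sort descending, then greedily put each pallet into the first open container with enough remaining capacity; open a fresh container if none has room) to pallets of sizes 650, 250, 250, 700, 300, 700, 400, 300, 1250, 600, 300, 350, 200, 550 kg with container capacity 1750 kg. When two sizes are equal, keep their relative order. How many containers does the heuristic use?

4

Sorted descending: 1250, 700, 700, 650, 600, 550, 400, 350, 300, 300, 300, 250, 250, 200.
  1250 → container 1 (new)  [load 1250/1750]
  700 → container 2 (new)  [load 700/1750]
  700 → container 2  [load 1400/1750]
  650 → container 3 (new)  [load 650/1750]
  600 → container 3  [load 1250/1750]
  550 → container 4 (new)  [load 550/1750]
  400 → container 1  [load 1650/1750]
  350 → container 2  [load 1750/1750]
  300 → container 3  [load 1550/1750]
  300 → container 4  [load 850/1750]
  300 → container 4  [load 1150/1750]
  250 → container 4  [load 1400/1750]
  250 → container 4  [load 1650/1750]
  200 → container 3  [load 1750/1750]
4 containers opened.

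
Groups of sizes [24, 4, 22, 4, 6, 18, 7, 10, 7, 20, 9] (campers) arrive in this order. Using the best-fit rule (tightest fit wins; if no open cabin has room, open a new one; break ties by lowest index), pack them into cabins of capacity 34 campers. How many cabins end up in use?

  24 → cabin 1 (new)  [load 24/34]
  4 → cabin 1  [load 28/34]
  22 → cabin 2 (new)  [load 22/34]
  4 → cabin 1  [load 32/34]
  6 → cabin 2  [load 28/34]
  18 → cabin 3 (new)  [load 18/34]
  7 → cabin 3  [load 25/34]
  10 → cabin 4 (new)  [load 10/34]
  7 → cabin 3  [load 32/34]
  20 → cabin 4  [load 30/34]
  9 → cabin 5 (new)  [load 9/34]
5 cabins opened.

5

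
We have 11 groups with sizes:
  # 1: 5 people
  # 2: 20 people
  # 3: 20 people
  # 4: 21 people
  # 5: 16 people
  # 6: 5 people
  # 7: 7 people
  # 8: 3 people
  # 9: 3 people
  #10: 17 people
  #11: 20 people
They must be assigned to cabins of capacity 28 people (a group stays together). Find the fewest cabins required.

6

Total = 21 + 20 + 20 + 20 + 17 + 16 + 7 + 5 + 5 + 3 + 3 = 137 people.
Lower bound: ⌈137/28⌉ = 5 cabins.
Also, 6 groups each exceed 14 people, and no two of those can share a cabin, so at least 6 cabins are needed.
A packing using 6 cabins:
  cabin 1: 21 + 7 = 28
  cabin 2: 20 + 5 + 3 = 28
  cabin 3: 20 + 5 + 3 = 28
  cabin 4: 20 = 20
  cabin 5: 17 = 17
  cabin 6: 16 = 16
This matches the lower bound, so 6 is optimal.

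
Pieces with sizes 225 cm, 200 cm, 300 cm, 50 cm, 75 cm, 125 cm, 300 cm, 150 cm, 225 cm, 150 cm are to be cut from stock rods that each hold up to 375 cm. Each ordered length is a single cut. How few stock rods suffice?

Total = 300 + 300 + 225 + 225 + 200 + 150 + 150 + 125 + 75 + 50 = 1800 cm.
Lower bound: ⌈1800/375⌉ = 5 stock rods.
A packing using 5 stock rods:
  stock rod 1: 300 + 75 = 375
  stock rod 2: 300 + 50 = 350
  stock rod 3: 225 + 150 = 375
  stock rod 4: 225 + 150 = 375
  stock rod 5: 200 + 125 = 325
This matches the lower bound, so 5 is optimal.

5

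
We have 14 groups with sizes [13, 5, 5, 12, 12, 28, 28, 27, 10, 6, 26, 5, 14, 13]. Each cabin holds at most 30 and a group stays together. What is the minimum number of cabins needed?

8

Total = 28 + 28 + 27 + 26 + 14 + 13 + 13 + 12 + 12 + 10 + 6 + 5 + 5 + 5 = 204.
Lower bound: ⌈204/30⌉ = 7 cabins.
A packing using 8 cabins:
  cabin 1: 28 = 28
  cabin 2: 28 = 28
  cabin 3: 27 = 27
  cabin 4: 26 = 26
  cabin 5: 14 + 13 = 27
  cabin 6: 13 + 12 + 5 = 30
  cabin 7: 12 + 10 + 6 = 28
  cabin 8: 5 + 5 = 10
No arrangement into 7 cabins stays within capacity, so 8 is optimal.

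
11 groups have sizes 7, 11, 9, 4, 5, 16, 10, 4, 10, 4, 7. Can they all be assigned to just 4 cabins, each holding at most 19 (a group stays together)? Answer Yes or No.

Total = 87; ⌈87/19⌉ = 5.
At least 5 cabins are required, but only 4 are allowed.

No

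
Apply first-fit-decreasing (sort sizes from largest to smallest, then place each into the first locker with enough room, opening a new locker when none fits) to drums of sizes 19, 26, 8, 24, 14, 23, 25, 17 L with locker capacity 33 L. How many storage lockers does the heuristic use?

6

Sorted descending: 26, 25, 24, 23, 19, 17, 14, 8.
  26 → locker 1 (new)  [load 26/33]
  25 → locker 2 (new)  [load 25/33]
  24 → locker 3 (new)  [load 24/33]
  23 → locker 4 (new)  [load 23/33]
  19 → locker 5 (new)  [load 19/33]
  17 → locker 6 (new)  [load 17/33]
  14 → locker 5  [load 33/33]
  8 → locker 2  [load 33/33]
6 storage lockers opened.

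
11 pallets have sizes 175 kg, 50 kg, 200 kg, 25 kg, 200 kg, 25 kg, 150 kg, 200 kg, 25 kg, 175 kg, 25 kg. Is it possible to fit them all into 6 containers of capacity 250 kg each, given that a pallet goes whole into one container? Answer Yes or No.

A valid assignment using 6 containers:
  container 1: 200 + 50 = 250
  container 2: 200 + 25 + 25 = 250
  container 3: 200 + 25 + 25 = 250
  container 4: 175 = 175
  container 5: 175 = 175
  container 6: 150 = 150
Every load is within 250 kg, so 6 containers suffice.

Yes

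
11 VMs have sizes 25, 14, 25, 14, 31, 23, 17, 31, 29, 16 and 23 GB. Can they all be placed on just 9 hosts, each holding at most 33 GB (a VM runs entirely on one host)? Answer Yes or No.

Yes

A valid assignment using 9 hosts:
  host 1: 31 = 31
  host 2: 31 = 31
  host 3: 29 = 29
  host 4: 25 = 25
  host 5: 25 = 25
  host 6: 23 = 23
  host 7: 23 = 23
  host 8: 17 + 16 = 33
  host 9: 14 + 14 = 28
Every load is within 33 GB, so 9 hosts suffice.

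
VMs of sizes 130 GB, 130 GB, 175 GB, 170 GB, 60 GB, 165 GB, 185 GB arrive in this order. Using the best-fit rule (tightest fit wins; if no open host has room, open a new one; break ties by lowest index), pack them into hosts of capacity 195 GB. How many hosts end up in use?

6

  130 → host 1 (new)  [load 130/195]
  130 → host 2 (new)  [load 130/195]
  175 → host 3 (new)  [load 175/195]
  170 → host 4 (new)  [load 170/195]
  60 → host 1  [load 190/195]
  165 → host 5 (new)  [load 165/195]
  185 → host 6 (new)  [load 185/195]
6 hosts opened.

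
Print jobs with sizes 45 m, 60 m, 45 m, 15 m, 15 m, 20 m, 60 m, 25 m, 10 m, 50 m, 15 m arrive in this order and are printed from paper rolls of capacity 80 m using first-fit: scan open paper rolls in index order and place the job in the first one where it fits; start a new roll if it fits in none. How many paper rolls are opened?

  45 → roll 1 (new)  [load 45/80]
  60 → roll 2 (new)  [load 60/80]
  45 → roll 3 (new)  [load 45/80]
  15 → roll 1  [load 60/80]
  15 → roll 1  [load 75/80]
  20 → roll 2  [load 80/80]
  60 → roll 4 (new)  [load 60/80]
  25 → roll 3  [load 70/80]
  10 → roll 3  [load 80/80]
  50 → roll 5 (new)  [load 50/80]
  15 → roll 4  [load 75/80]
5 paper rolls opened.

5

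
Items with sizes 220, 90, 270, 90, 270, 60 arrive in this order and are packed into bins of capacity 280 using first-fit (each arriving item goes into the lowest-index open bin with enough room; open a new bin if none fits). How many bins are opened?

  220 → bin 1 (new)  [load 220/280]
  90 → bin 2 (new)  [load 90/280]
  270 → bin 3 (new)  [load 270/280]
  90 → bin 2  [load 180/280]
  270 → bin 4 (new)  [load 270/280]
  60 → bin 1  [load 280/280]
4 bins opened.

4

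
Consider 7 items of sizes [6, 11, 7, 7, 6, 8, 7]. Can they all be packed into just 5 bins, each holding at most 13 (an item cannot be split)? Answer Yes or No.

Yes

A valid assignment using 5 bins:
  bin 1: 11 = 11
  bin 2: 8 = 8
  bin 3: 7 + 6 = 13
  bin 4: 7 + 6 = 13
  bin 5: 7 = 7
Every load is within 13, so 5 bins suffice.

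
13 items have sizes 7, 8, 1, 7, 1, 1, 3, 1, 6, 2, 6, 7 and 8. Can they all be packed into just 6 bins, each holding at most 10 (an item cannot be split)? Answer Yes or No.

Total = 58; ⌈58/10⌉ = 6.
7 items each exceed half the capacity and cannot share a bin, forcing at least 7 bins.
At least 7 bins are required, but only 6 are allowed.

No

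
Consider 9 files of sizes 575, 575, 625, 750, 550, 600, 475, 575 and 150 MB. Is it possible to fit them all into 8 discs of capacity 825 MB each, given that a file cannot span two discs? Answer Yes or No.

Yes

A valid assignment using 8 discs:
  disc 1: 750 = 750
  disc 2: 625 + 150 = 775
  disc 3: 600 = 600
  disc 4: 575 = 575
  disc 5: 575 = 575
  disc 6: 575 = 575
  disc 7: 550 = 550
  disc 8: 475 = 475
Every load is within 825 MB, so 8 discs suffice.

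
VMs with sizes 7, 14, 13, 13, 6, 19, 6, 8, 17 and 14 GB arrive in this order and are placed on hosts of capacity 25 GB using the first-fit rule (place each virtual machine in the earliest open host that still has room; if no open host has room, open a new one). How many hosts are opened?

  7 → host 1 (new)  [load 7/25]
  14 → host 1  [load 21/25]
  13 → host 2 (new)  [load 13/25]
  13 → host 3 (new)  [load 13/25]
  6 → host 2  [load 19/25]
  19 → host 4 (new)  [load 19/25]
  6 → host 2  [load 25/25]
  8 → host 3  [load 21/25]
  17 → host 5 (new)  [load 17/25]
  14 → host 6 (new)  [load 14/25]
6 hosts opened.

6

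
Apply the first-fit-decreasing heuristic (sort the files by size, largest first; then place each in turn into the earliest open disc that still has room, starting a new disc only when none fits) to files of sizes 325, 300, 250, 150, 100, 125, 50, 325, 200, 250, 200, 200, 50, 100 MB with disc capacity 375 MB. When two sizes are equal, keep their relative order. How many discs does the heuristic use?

8

Sorted descending: 325, 325, 300, 250, 250, 200, 200, 200, 150, 125, 100, 100, 50, 50.
  325 → disc 1 (new)  [load 325/375]
  325 → disc 2 (new)  [load 325/375]
  300 → disc 3 (new)  [load 300/375]
  250 → disc 4 (new)  [load 250/375]
  250 → disc 5 (new)  [load 250/375]
  200 → disc 6 (new)  [load 200/375]
  200 → disc 7 (new)  [load 200/375]
  200 → disc 8 (new)  [load 200/375]
  150 → disc 6  [load 350/375]
  125 → disc 4  [load 375/375]
  100 → disc 5  [load 350/375]
  100 → disc 7  [load 300/375]
  50 → disc 1  [load 375/375]
  50 → disc 2  [load 375/375]
8 discs opened.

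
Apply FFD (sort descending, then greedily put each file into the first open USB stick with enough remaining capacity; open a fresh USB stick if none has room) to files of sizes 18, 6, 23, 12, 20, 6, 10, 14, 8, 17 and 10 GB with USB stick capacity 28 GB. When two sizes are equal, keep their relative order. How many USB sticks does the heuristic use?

6

Sorted descending: 23, 20, 18, 17, 14, 12, 10, 10, 8, 6, 6.
  23 → USB stick 1 (new)  [load 23/28]
  20 → USB stick 2 (new)  [load 20/28]
  18 → USB stick 3 (new)  [load 18/28]
  17 → USB stick 4 (new)  [load 17/28]
  14 → USB stick 5 (new)  [load 14/28]
  12 → USB stick 5  [load 26/28]
  10 → USB stick 3  [load 28/28]
  10 → USB stick 4  [load 27/28]
  8 → USB stick 2  [load 28/28]
  6 → USB stick 6 (new)  [load 6/28]
  6 → USB stick 6  [load 12/28]
6 USB sticks opened.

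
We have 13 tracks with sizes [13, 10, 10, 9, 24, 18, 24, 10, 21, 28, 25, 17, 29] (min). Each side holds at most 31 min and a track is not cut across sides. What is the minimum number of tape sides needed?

9

Total = 29 + 28 + 25 + 24 + 24 + 21 + 18 + 17 + 13 + 10 + 10 + 10 + 9 = 238 min.
Lower bound: ⌈238/31⌉ = 8 tape sides.
A packing using 9 tape sides:
  side 1: 29 = 29
  side 2: 28 = 28
  side 3: 25 = 25
  side 4: 24 = 24
  side 5: 24 = 24
  side 6: 21 + 10 = 31
  side 7: 18 + 13 = 31
  side 8: 17 + 10 = 27
  side 9: 10 + 9 = 19
No arrangement into 8 tape sides stays within capacity, so 9 is optimal.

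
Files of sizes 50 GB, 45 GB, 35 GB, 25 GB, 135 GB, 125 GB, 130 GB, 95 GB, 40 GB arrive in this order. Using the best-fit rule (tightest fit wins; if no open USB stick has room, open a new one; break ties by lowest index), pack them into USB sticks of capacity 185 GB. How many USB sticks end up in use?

5

  50 → USB stick 1 (new)  [load 50/185]
  45 → USB stick 1  [load 95/185]
  35 → USB stick 1  [load 130/185]
  25 → USB stick 1  [load 155/185]
  135 → USB stick 2 (new)  [load 135/185]
  125 → USB stick 3 (new)  [load 125/185]
  130 → USB stick 4 (new)  [load 130/185]
  95 → USB stick 5 (new)  [load 95/185]
  40 → USB stick 2  [load 175/185]
5 USB sticks opened.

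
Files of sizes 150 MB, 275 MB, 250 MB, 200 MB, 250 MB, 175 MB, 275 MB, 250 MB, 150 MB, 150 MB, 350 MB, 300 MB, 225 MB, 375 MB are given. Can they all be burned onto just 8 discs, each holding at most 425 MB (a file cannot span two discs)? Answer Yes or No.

No

Total = 3375 MB; ⌈3375/425⌉ = 8.
9 files each exceed half the capacity and cannot share a disc, forcing at least 9 discs.
At least 9 discs are required, but only 8 are allowed.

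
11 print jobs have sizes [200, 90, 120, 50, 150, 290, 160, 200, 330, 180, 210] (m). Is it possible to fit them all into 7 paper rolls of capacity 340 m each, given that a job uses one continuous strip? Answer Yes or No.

Yes

A valid assignment using 7 paper rolls:
  roll 1: 330 = 330
  roll 2: 290 + 50 = 340
  roll 3: 210 + 120 = 330
  roll 4: 200 + 90 = 290
  roll 5: 200 = 200
  roll 6: 180 + 160 = 340
  roll 7: 150 = 150
Every load is within 340 m, so 7 paper rolls suffice.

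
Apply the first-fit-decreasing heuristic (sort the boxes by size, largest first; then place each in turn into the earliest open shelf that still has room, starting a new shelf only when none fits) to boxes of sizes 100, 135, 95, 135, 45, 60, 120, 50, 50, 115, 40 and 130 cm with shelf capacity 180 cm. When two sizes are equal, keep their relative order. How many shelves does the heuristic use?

Sorted descending: 135, 135, 130, 120, 115, 100, 95, 60, 50, 50, 45, 40.
  135 → shelf 1 (new)  [load 135/180]
  135 → shelf 2 (new)  [load 135/180]
  130 → shelf 3 (new)  [load 130/180]
  120 → shelf 4 (new)  [load 120/180]
  115 → shelf 5 (new)  [load 115/180]
  100 → shelf 6 (new)  [load 100/180]
  95 → shelf 7 (new)  [load 95/180]
  60 → shelf 4  [load 180/180]
  50 → shelf 3  [load 180/180]
  50 → shelf 5  [load 165/180]
  45 → shelf 1  [load 180/180]
  40 → shelf 2  [load 175/180]
7 shelves opened.

7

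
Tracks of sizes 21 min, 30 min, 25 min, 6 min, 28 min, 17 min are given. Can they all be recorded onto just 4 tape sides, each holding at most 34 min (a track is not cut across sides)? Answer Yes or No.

Total = 127 min; ⌈127/34⌉ = 4.
The bound of 4 does not rule out 4, but exhaustive search shows no assignment into 4 tape sides of capacity 34 min exists — the minimum is 5.

No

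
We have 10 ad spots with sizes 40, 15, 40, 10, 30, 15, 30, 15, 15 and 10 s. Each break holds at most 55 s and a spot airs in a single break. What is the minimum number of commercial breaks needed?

Total = 40 + 40 + 30 + 30 + 15 + 15 + 15 + 15 + 10 + 10 = 220 s.
Lower bound: ⌈220/55⌉ = 4 commercial breaks.
A packing using 4 commercial breaks:
  break 1: 40 + 15 = 55
  break 2: 40 + 15 = 55
  break 3: 30 + 15 + 10 = 55
  break 4: 30 + 15 + 10 = 55
This matches the lower bound, so 4 is optimal.

4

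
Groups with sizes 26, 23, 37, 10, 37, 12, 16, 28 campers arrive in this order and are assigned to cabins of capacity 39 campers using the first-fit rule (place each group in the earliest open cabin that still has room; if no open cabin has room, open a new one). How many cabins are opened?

6

  26 → cabin 1 (new)  [load 26/39]
  23 → cabin 2 (new)  [load 23/39]
  37 → cabin 3 (new)  [load 37/39]
  10 → cabin 1  [load 36/39]
  37 → cabin 4 (new)  [load 37/39]
  12 → cabin 2  [load 35/39]
  16 → cabin 5 (new)  [load 16/39]
  28 → cabin 6 (new)  [load 28/39]
6 cabins opened.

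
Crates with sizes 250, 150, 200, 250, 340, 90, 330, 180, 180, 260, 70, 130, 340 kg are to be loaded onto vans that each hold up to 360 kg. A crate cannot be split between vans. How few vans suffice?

Total = 340 + 340 + 330 + 260 + 250 + 250 + 200 + 180 + 180 + 150 + 130 + 90 + 70 = 2770 kg.
Lower bound: ⌈2770/360⌉ = 8 vans.
A packing using 9 vans:
  van 1: 340 = 340
  van 2: 340 = 340
  van 3: 330 = 330
  van 4: 260 + 90 = 350
  van 5: 250 + 70 = 320
  van 6: 250 = 250
  van 7: 200 + 150 = 350
  van 8: 180 + 180 = 360
  van 9: 130 = 130
No arrangement into 8 vans stays within capacity, so 9 is optimal.

9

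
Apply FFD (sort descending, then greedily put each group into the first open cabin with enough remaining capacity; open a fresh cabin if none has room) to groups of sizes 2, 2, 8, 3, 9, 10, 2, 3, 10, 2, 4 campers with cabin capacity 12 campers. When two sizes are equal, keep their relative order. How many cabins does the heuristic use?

5

Sorted descending: 10, 10, 9, 8, 4, 3, 3, 2, 2, 2, 2.
  10 → cabin 1 (new)  [load 10/12]
  10 → cabin 2 (new)  [load 10/12]
  9 → cabin 3 (new)  [load 9/12]
  8 → cabin 4 (new)  [load 8/12]
  4 → cabin 4  [load 12/12]
  3 → cabin 3  [load 12/12]
  3 → cabin 5 (new)  [load 3/12]
  2 → cabin 1  [load 12/12]
  2 → cabin 2  [load 12/12]
  2 → cabin 5  [load 5/12]
  2 → cabin 5  [load 7/12]
5 cabins opened.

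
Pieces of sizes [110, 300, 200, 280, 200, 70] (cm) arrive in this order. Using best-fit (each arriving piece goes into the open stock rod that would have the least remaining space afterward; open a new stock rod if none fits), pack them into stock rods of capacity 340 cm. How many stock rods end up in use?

  110 → stock rod 1 (new)  [load 110/340]
  300 → stock rod 2 (new)  [load 300/340]
  200 → stock rod 1  [load 310/340]
  280 → stock rod 3 (new)  [load 280/340]
  200 → stock rod 4 (new)  [load 200/340]
  70 → stock rod 4  [load 270/340]
4 stock rods opened.

4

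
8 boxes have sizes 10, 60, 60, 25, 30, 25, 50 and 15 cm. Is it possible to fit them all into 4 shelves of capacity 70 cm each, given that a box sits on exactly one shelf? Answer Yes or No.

Total = 275 cm; ⌈275/70⌉ = 4.
The bound of 4 does not rule out 4, but exhaustive search shows no assignment into 4 shelves of capacity 70 cm exists — the minimum is 5.

No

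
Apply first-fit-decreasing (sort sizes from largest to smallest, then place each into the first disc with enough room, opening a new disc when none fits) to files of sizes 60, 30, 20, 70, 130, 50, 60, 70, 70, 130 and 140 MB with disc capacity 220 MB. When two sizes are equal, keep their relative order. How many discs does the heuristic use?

Sorted descending: 140, 130, 130, 70, 70, 70, 60, 60, 50, 30, 20.
  140 → disc 1 (new)  [load 140/220]
  130 → disc 2 (new)  [load 130/220]
  130 → disc 3 (new)  [load 130/220]
  70 → disc 1  [load 210/220]
  70 → disc 2  [load 200/220]
  70 → disc 3  [load 200/220]
  60 → disc 4 (new)  [load 60/220]
  60 → disc 4  [load 120/220]
  50 → disc 4  [load 170/220]
  30 → disc 4  [load 200/220]
  20 → disc 2  [load 220/220]
4 discs opened.

4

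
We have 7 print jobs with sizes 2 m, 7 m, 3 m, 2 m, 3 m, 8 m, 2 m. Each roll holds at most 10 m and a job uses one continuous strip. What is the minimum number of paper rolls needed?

Total = 8 + 7 + 3 + 3 + 2 + 2 + 2 = 27 m.
Lower bound: ⌈27/10⌉ = 3 paper rolls.
A packing using 3 paper rolls:
  roll 1: 8 + 2 = 10
  roll 2: 7 + 3 = 10
  roll 3: 3 + 2 + 2 = 7
This matches the lower bound, so 3 is optimal.

3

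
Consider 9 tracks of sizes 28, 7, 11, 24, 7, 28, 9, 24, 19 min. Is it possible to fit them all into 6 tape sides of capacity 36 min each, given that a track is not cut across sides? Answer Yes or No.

Yes

A valid assignment using 5 tape sides:
  side 1: 28 + 7 = 35
  side 2: 28 + 7 = 35
  side 3: 24 + 11 = 35
  side 4: 24 + 9 = 33
  side 5: 19 = 19
That uses only 5 ≤ 6, so 6 tape sides are enough.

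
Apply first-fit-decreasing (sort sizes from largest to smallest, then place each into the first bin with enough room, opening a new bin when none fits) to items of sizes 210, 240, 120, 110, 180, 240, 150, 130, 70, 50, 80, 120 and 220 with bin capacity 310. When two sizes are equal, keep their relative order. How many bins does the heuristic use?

Sorted descending: 240, 240, 220, 210, 180, 150, 130, 120, 120, 110, 80, 70, 50.
  240 → bin 1 (new)  [load 240/310]
  240 → bin 2 (new)  [load 240/310]
  220 → bin 3 (new)  [load 220/310]
  210 → bin 4 (new)  [load 210/310]
  180 → bin 5 (new)  [load 180/310]
  150 → bin 6 (new)  [load 150/310]
  130 → bin 5  [load 310/310]
  120 → bin 6  [load 270/310]
  120 → bin 7 (new)  [load 120/310]
  110 → bin 7  [load 230/310]
  80 → bin 3  [load 300/310]
  70 → bin 1  [load 310/310]
  50 → bin 2  [load 290/310]
7 bins opened.

7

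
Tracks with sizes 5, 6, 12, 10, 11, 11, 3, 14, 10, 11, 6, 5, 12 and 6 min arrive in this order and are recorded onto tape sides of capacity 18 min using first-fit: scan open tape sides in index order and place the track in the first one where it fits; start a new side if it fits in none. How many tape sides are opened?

  5 → side 1 (new)  [load 5/18]
  6 → side 1  [load 11/18]
  12 → side 2 (new)  [load 12/18]
  10 → side 3 (new)  [load 10/18]
  11 → side 4 (new)  [load 11/18]
  11 → side 5 (new)  [load 11/18]
  3 → side 1  [load 14/18]
  14 → side 6 (new)  [load 14/18]
  10 → side 7 (new)  [load 10/18]
  11 → side 8 (new)  [load 11/18]
  6 → side 2  [load 18/18]
  5 → side 3  [load 15/18]
  12 → side 9 (new)  [load 12/18]
  6 → side 4  [load 17/18]
9 tape sides opened.

9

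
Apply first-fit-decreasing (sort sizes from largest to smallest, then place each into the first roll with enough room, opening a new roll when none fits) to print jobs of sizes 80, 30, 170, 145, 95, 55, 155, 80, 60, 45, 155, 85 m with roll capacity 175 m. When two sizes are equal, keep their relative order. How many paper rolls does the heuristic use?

7

Sorted descending: 170, 155, 155, 145, 95, 85, 80, 80, 60, 55, 45, 30.
  170 → roll 1 (new)  [load 170/175]
  155 → roll 2 (new)  [load 155/175]
  155 → roll 3 (new)  [load 155/175]
  145 → roll 4 (new)  [load 145/175]
  95 → roll 5 (new)  [load 95/175]
  85 → roll 6 (new)  [load 85/175]
  80 → roll 5  [load 175/175]
  80 → roll 6  [load 165/175]
  60 → roll 7 (new)  [load 60/175]
  55 → roll 7  [load 115/175]
  45 → roll 7  [load 160/175]
  30 → roll 4  [load 175/175]
7 paper rolls opened.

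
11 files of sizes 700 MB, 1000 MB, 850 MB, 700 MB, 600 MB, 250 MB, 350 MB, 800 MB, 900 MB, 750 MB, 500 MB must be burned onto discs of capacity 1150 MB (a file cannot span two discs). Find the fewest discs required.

8

Total = 1000 + 900 + 850 + 800 + 750 + 700 + 700 + 600 + 500 + 350 + 250 = 7400 MB.
Lower bound: ⌈7400/1150⌉ = 7 discs.
Also, 8 files each exceed 575 MB, and no two of those can share a disc, so at least 8 discs are needed.
A packing using 8 discs:
  disc 1: 1000 = 1000
  disc 2: 900 + 250 = 1150
  disc 3: 850 = 850
  disc 4: 800 + 350 = 1150
  disc 5: 750 = 750
  disc 6: 700 = 700
  disc 7: 700 = 700
  disc 8: 600 + 500 = 1100
This matches the lower bound, so 8 is optimal.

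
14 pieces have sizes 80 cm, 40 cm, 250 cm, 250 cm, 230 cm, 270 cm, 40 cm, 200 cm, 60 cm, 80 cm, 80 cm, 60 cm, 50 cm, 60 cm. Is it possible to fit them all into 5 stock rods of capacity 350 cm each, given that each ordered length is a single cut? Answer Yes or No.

No

Total = 1750 cm; ⌈1750/350⌉ = 5.
The bound of 5 does not rule out 5, but exhaustive search shows no assignment into 5 stock rods of capacity 350 cm exists — the minimum is 6.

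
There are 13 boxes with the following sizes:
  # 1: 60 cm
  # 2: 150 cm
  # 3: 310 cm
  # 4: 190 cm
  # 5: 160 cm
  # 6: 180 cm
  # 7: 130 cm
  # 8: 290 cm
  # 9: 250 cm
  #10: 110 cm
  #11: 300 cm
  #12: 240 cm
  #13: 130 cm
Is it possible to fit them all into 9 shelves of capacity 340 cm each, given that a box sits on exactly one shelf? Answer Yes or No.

Yes

A valid assignment using 9 shelves:
  shelf 1: 310 = 310
  shelf 2: 300 = 300
  shelf 3: 290 = 290
  shelf 4: 250 + 60 = 310
  shelf 5: 240 = 240
  shelf 6: 190 + 150 = 340
  shelf 7: 180 + 160 = 340
  shelf 8: 130 + 130 = 260
  shelf 9: 110 = 110
Every load is within 340 cm, so 9 shelves suffice.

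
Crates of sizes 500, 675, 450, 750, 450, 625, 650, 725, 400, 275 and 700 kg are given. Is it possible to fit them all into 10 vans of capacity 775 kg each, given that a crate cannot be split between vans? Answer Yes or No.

A valid assignment using 10 vans:
  van 1: 750 = 750
  van 2: 725 = 725
  van 3: 700 = 700
  van 4: 675 = 675
  van 5: 650 = 650
  van 6: 625 = 625
  van 7: 500 + 275 = 775
  van 8: 450 = 450
  van 9: 450 = 450
  van 10: 400 = 400
Every load is within 775 kg, so 10 vans suffice.

Yes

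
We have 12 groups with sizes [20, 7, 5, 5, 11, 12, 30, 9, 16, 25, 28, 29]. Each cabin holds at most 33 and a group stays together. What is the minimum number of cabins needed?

Total = 30 + 29 + 28 + 25 + 20 + 16 + 12 + 11 + 9 + 7 + 5 + 5 = 197.
Lower bound: ⌈197/33⌉ = 6 cabins.
A packing using 7 cabins:
  cabin 1: 30 = 30
  cabin 2: 29 = 29
  cabin 3: 28 + 5 = 33
  cabin 4: 25 + 7 = 32
  cabin 5: 20 + 12 = 32
  cabin 6: 16 + 11 + 5 = 32
  cabin 7: 9 = 9
No arrangement into 6 cabins stays within capacity, so 7 is optimal.

7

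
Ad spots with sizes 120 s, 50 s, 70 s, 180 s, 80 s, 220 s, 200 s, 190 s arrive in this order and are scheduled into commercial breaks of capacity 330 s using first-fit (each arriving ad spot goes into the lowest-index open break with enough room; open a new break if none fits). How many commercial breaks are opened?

  120 → break 1 (new)  [load 120/330]
  50 → break 1  [load 170/330]
  70 → break 1  [load 240/330]
  180 → break 2 (new)  [load 180/330]
  80 → break 1  [load 320/330]
  220 → break 3 (new)  [load 220/330]
  200 → break 4 (new)  [load 200/330]
  190 → break 5 (new)  [load 190/330]
5 commercial breaks opened.

5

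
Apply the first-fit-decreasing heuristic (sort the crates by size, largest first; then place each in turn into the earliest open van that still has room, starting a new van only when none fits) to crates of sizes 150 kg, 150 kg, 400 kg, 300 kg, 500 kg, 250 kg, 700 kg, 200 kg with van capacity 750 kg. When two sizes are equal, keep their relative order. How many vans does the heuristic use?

Sorted descending: 700, 500, 400, 300, 250, 200, 150, 150.
  700 → van 1 (new)  [load 700/750]
  500 → van 2 (new)  [load 500/750]
  400 → van 3 (new)  [load 400/750]
  300 → van 3  [load 700/750]
  250 → van 2  [load 750/750]
  200 → van 4 (new)  [load 200/750]
  150 → van 4  [load 350/750]
  150 → van 4  [load 500/750]
4 vans opened.

4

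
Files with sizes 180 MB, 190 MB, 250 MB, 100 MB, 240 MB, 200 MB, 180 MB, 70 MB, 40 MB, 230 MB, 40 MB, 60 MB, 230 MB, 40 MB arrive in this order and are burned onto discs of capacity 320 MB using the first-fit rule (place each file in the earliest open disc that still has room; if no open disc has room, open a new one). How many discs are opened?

  180 → disc 1 (new)  [load 180/320]
  190 → disc 2 (new)  [load 190/320]
  250 → disc 3 (new)  [load 250/320]
  100 → disc 1  [load 280/320]
  240 → disc 4 (new)  [load 240/320]
  200 → disc 5 (new)  [load 200/320]
  180 → disc 6 (new)  [load 180/320]
  70 → disc 2  [load 260/320]
  40 → disc 1  [load 320/320]
  230 → disc 7 (new)  [load 230/320]
  40 → disc 2  [load 300/320]
  60 → disc 3  [load 310/320]
  230 → disc 8 (new)  [load 230/320]
  40 → disc 4  [load 280/320]
8 discs opened.

8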